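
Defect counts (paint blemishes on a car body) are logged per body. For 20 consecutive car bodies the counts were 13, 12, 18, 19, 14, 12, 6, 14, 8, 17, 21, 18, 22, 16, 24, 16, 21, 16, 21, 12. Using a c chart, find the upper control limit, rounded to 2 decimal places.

c̄ = (13 + 12 + 18 + 19 + 14 + 12 + 6 + 14 + 8 + 17 + 21 + 18 + 22 + 16 + 24 + 16 + 21 + 16 + 21 + 12) / 20 = 320 / 20 = 16.0000
UCL = c̄ + 3√c̄ = 16.0000 + 3 × √16.0000 = 16.0000 + 3 × 4.0000 = 28.0000

28.00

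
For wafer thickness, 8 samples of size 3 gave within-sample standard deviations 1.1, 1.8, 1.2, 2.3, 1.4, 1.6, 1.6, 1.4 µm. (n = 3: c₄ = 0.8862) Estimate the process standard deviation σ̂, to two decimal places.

s̄ = (1.1 + 1.8 + 1.2 + 2.3 + 1.4 + 1.6 + 1.6 + 1.4) / 8 = 1.5500
σ̂ = s̄ / c₄ = 1.5500 / 0.8862 = 1.7490

1.75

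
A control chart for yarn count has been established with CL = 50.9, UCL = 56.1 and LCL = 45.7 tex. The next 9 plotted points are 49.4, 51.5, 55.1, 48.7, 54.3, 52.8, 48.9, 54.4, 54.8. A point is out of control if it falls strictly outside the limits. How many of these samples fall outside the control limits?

All 9 points lie within [45.7, 56.1].

0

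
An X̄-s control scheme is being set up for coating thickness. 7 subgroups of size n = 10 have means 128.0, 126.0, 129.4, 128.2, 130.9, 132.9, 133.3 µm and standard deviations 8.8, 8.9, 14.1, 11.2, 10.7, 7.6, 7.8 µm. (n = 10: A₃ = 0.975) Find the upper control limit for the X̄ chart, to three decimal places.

139.439

X̄̄ = (128.0 + 126.0 + 129.4 + 128.2 + 130.9 + 132.9 + 133.3) / 7 = 129.8143
s̄ = (8.8 + 8.9 + 14.1 + 11.2 + 10.7 + 7.6 + 7.8) / 7 = 9.8714
UCL = X̄̄ + A₃·s̄ = 129.8143 + 0.975 × 9.8714 = 139.4389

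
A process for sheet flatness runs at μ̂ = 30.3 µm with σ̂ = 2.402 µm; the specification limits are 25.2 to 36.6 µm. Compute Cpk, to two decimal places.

Cpu = (USL − μ̂) / (3σ̂) = (36.6 − 30.3) / (3 × 2.402) = 0.8743; Cpl = (μ̂ − LSL) / (3σ̂) = (30.3 − 25.2) / (3 × 2.402) = 0.7077; Cpk = min(Cpu, Cpl) = 0.7077

0.71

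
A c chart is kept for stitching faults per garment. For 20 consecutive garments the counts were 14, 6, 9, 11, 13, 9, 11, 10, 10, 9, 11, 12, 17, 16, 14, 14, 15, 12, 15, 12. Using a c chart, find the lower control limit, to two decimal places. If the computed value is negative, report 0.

1.61

c̄ = (14 + 6 + 9 + 11 + 13 + 9 + 11 + 10 + 10 + 9 + 11 + 12 + 17 + 16 + 14 + 14 + 15 + 12 + 15 + 12) / 20 = 240 / 20 = 12.0000
LCL = c̄ − 3√c̄ = 12.0000 − 3 × 3.4641 = 1.6077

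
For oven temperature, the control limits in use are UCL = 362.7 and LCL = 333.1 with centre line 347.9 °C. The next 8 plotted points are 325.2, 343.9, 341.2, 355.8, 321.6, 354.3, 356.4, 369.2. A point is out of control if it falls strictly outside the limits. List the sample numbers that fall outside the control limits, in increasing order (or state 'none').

Compare each point to [333.1, 362.7]: sample 1 = 325.2 < LCL; sample 5 = 321.6 < LCL; sample 8 = 369.2 > UCL.

1, 5, 8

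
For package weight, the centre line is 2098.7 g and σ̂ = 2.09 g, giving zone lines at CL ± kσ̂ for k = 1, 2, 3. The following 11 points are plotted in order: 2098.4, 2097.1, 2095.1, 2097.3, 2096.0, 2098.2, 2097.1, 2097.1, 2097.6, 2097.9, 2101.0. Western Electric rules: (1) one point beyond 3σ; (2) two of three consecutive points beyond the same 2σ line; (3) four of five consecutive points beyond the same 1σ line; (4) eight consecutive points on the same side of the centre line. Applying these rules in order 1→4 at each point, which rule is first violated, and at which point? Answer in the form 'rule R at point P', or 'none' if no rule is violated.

rule 4 at point 8

Zone of each point (C = within 1σ̂, B = 1σ̂–2σ̂, A = 2σ̂–3σ̂, * = beyond 3σ̂; sign = side of CL): 1:-C, 2:-C, 3:-B, 4:-C, 5:-B, 6:-C, 7:-C, 8:-C, 9:-C, 10:-C, 11:+B
Rule 4 (eight consecutive points on the same side of the centre line) is satisfied at point 8.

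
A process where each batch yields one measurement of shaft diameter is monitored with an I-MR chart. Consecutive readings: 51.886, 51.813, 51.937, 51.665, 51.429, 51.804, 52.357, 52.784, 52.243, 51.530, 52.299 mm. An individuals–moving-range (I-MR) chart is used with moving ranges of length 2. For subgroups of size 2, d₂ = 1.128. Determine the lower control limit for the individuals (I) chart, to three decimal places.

50.891

X̄ = (51.886 + 51.813 + 51.937 + 51.665 + 51.429 + 51.804 + 52.357 + 52.784 + 52.243 + 51.530 + 52.299) / 11 = 51.9770
Moving ranges: 0.073, 0.124, 0.272, 0.236, 0.375, 0.553, 0.427, 0.541, 0.713, 0.769; M̄R̄ = 4.0830 / 10 = 0.4083
LCL = X̄ − 3·M̄R̄/d₂ = 51.9770 − 3 × 0.4083 / 1.128 = 50.8911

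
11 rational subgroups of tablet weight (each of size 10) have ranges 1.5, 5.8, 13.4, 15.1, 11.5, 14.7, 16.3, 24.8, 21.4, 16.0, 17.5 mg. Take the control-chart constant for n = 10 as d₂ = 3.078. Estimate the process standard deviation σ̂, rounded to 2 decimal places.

R̄ = (1.5 + 5.8 + 13.4 + 15.1 + 11.5 + 14.7 + 16.3 + 24.8 + 21.4 + 16.0 + 17.5) / 11 = 14.3636
σ̂ = R̄ / d₂ = 14.3636 / 3.078 = 4.6665

4.67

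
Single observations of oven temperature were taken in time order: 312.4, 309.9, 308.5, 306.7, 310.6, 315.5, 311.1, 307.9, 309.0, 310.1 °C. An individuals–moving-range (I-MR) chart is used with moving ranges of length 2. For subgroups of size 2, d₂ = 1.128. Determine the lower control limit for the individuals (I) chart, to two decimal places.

302.99

X̄ = (312.4 + 309.9 + 308.5 + 306.7 + 310.6 + 315.5 + 311.1 + 307.9 + 309.0 + 310.1) / 10 = 310.1700
Moving ranges: 2.5, 1.4, 1.8, 3.9, 4.9, 4.4, 3.2, 1.1, 1.1; M̄R̄ = 24.3000 / 9 = 2.7000
LCL = X̄ − 3·M̄R̄/d₂ = 310.1700 − 3 × 2.7000 / 1.128 = 302.9891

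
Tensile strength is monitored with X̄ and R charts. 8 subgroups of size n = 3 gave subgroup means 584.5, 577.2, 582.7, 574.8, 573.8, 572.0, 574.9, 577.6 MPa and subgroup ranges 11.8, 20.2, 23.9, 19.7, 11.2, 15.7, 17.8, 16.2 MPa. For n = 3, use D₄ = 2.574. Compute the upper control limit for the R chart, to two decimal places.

R̄ = (11.8 + 20.2 + 23.9 + 19.7 + 11.2 + 15.7 + 17.8 + 16.2) / 8 = 136.5000 / 8 = 17.0625
UCL_R = D₄·R̄ = 2.574 × 17.0625 = 43.9189

43.92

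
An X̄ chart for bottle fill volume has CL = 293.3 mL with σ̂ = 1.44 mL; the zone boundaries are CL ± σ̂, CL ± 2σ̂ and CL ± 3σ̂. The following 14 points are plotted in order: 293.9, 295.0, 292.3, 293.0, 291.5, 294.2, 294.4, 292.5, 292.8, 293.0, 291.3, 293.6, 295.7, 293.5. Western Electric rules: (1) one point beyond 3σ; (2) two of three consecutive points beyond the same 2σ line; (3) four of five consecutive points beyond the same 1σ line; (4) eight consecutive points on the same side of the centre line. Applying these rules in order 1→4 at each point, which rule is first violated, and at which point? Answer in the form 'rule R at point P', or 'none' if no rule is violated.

none

Zone of each point (C = within 1σ̂, B = 1σ̂–2σ̂, A = 2σ̂–3σ̂, * = beyond 3σ̂; sign = side of CL): 1:+C, 2:+B, 3:-C, 4:-C, 5:-B, 6:+C, 7:+C, 8:-C, 9:-C, 10:-C, 11:-B, 12:+C, 13:+B, 14:+C
No rule fires across all 14 points.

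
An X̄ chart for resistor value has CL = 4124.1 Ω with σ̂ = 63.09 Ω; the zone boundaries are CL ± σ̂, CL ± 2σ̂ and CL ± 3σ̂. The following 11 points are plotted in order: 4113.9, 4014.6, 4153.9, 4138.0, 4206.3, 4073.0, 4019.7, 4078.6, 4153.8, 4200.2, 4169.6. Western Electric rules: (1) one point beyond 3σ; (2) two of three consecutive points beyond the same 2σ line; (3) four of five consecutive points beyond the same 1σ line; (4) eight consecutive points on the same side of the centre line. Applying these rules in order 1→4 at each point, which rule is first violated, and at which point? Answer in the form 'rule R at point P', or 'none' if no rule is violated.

Zone of each point (C = within 1σ̂, B = 1σ̂–2σ̂, A = 2σ̂–3σ̂, * = beyond 3σ̂; sign = side of CL): 1:-C, 2:-B, 3:+C, 4:+C, 5:+B, 6:-C, 7:-B, 8:-C, 9:+C, 10:+B, 11:+C
No rule fires across all 11 points.

none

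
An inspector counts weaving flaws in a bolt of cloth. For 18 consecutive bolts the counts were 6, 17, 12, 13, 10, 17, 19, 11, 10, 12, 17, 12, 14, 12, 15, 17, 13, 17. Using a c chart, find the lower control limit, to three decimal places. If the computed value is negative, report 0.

2.510

c̄ = (6 + 17 + 12 + 13 + 10 + 17 + 19 + 11 + 10 + 12 + 17 + 12 + 14 + 12 + 15 + 17 + 13 + 17) / 18 = 244 / 18 = 13.5556
LCL = c̄ − 3√c̄ = 13.5556 − 3 × 3.6818 = 2.5102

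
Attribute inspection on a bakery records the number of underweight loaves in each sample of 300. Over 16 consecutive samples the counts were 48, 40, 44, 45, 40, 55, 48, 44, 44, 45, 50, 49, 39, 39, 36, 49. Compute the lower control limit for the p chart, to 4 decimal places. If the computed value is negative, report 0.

p̄ = Σdᵢ / (k·n) = 715 / (16 × 300) = 0.14896
LCL = p̄ − 3·√(p̄(1−p̄)/n) = 0.14896 − 3 × 0.02056 = 0.08729

0.0873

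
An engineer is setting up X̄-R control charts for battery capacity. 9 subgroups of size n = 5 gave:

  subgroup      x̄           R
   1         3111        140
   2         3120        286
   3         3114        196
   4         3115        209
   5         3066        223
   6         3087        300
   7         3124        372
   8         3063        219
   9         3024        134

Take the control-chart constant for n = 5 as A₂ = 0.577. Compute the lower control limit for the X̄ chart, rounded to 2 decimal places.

X̄̄ = (3111 + 3120 + 3114 + 3115 + 3066 + 3087 + 3124 + 3063 + 3024) / 9 = 27824.0000 / 9 = 3091.5556
R̄ = (140 + 286 + 196 + 209 + 223 + 300 + 372 + 219 + 134) / 9 = 2079.0000 / 9 = 231.0000
LCL = X̄̄ − A₂·R̄ = 3091.5556 − 0.577 × 231.0000 = 2958.2686

2958.27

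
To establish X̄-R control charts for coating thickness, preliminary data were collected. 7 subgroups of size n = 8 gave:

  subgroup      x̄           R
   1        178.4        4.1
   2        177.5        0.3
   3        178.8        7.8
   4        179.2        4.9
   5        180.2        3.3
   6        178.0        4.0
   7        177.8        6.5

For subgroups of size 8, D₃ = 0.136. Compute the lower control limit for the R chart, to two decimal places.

0.60

R̄ = (4.1 + 0.3 + 7.8 + 4.9 + 3.3 + 4.0 + 6.5) / 7 = 30.9000 / 7 = 4.4143
LCL_R = D₃·R̄ = 0.136 × 4.4143 = 0.6003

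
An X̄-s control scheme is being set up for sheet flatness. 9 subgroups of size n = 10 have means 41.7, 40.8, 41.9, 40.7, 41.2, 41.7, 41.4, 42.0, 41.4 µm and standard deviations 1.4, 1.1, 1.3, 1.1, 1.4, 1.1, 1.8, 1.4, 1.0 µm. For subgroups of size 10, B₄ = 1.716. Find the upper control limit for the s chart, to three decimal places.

s̄ = (1.4 + 1.1 + 1.3 + 1.1 + 1.4 + 1.1 + 1.8 + 1.4 + 1.0) / 9 = 1.2889
UCL_s = B₄·s̄ = 1.716 × 1.2889 = 2.2117

2.212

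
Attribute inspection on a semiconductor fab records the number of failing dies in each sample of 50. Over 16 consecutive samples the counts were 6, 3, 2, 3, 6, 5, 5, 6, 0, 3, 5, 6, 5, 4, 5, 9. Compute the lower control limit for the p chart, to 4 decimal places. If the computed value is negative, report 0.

p̄ = Σdᵢ / (k·n) = 73 / (16 × 50) = 0.09125
LCL = p̄ − 3·√(p̄(1−p̄)/n) = 0.09125 − 3 × 0.04072 = -0.03092 → 0 (negative, so LCL = 0)

0.0000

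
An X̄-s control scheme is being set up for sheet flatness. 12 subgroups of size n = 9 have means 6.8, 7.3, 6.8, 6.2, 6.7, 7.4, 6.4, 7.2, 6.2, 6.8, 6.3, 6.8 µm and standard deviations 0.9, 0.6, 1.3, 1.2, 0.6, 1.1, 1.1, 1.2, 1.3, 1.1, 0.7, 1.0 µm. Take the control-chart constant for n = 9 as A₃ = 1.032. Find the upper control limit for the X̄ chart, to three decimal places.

X̄̄ = (6.8 + 7.3 + 6.8 + 6.2 + 6.7 + 7.4 + 6.4 + 7.2 + 6.2 + 6.8 + 6.3 + 6.8) / 12 = 6.7417
s̄ = (0.9 + 0.6 + 1.3 + 1.2 + 0.6 + 1.1 + 1.1 + 1.2 + 1.3 + 1.1 + 0.7 + 1.0) / 12 = 1.0083
UCL = X̄̄ + A₃·s̄ = 6.7417 + 1.032 × 1.0083 = 7.7823

7.782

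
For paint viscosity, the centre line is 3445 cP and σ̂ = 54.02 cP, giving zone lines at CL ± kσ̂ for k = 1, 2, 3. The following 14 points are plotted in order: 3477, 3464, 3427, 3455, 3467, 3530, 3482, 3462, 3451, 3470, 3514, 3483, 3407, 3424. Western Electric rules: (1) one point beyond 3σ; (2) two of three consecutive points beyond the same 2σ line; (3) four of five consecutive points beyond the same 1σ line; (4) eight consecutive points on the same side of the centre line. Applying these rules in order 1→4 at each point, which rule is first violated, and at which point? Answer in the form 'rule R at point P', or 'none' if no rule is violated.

Zone of each point (C = within 1σ̂, B = 1σ̂–2σ̂, A = 2σ̂–3σ̂, * = beyond 3σ̂; sign = side of CL): 1:+C, 2:+C, 3:-C, 4:+C, 5:+C, 6:+B, 7:+C, 8:+C, 9:+C, 10:+C, 11:+B, 12:+C, 13:-C, 14:-C
Rule 4 (eight consecutive points on the same side of the centre line) is satisfied at point 11.

rule 4 at point 11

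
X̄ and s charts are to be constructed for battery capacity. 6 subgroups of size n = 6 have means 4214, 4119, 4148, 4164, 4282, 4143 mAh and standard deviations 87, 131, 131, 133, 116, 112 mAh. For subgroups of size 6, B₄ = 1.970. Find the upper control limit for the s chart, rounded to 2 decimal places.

s̄ = (87 + 131 + 131 + 133 + 116 + 112) / 6 = 118.3333
UCL_s = B₄·s̄ = 1.970 × 118.3333 = 233.1167

233.12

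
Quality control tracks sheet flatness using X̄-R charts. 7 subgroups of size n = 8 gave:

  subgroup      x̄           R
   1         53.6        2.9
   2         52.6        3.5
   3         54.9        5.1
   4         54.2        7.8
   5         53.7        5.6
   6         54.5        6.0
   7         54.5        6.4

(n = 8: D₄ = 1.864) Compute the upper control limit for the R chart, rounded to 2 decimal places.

R̄ = (2.9 + 3.5 + 5.1 + 7.8 + 5.6 + 6.0 + 6.4) / 7 = 37.3000 / 7 = 5.3286
UCL_R = D₄·R̄ = 1.864 × 5.3286 = 9.9325

9.93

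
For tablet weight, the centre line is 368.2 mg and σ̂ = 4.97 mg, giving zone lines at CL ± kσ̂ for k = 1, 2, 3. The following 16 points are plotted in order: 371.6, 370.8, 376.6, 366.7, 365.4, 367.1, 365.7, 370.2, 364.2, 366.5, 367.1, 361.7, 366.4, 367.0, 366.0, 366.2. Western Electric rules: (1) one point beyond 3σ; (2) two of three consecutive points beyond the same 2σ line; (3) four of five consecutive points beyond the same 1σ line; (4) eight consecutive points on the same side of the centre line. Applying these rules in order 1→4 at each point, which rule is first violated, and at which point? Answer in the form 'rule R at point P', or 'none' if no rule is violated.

Zone of each point (C = within 1σ̂, B = 1σ̂–2σ̂, A = 2σ̂–3σ̂, * = beyond 3σ̂; sign = side of CL): 1:+C, 2:+C, 3:+B, 4:-C, 5:-C, 6:-C, 7:-C, 8:+C, 9:-C, 10:-C, 11:-C, 12:-B, 13:-C, 14:-C, 15:-C, 16:-C
Rule 4 (eight consecutive points on the same side of the centre line) is satisfied at point 16.

rule 4 at point 16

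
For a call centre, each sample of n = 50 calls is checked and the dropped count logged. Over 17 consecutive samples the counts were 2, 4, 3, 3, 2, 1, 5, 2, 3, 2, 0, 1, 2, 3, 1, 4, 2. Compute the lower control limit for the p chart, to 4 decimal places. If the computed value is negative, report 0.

0.0000

p̄ = Σdᵢ / (k·n) = 40 / (17 × 50) = 0.04706
LCL = p̄ − 3·√(p̄(1−p̄)/n) = 0.04706 − 3 × 0.02995 = -0.04279 → 0 (negative, so LCL = 0)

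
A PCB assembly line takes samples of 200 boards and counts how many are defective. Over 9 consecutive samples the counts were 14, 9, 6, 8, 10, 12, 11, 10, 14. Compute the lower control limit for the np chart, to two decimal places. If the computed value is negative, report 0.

p̄ = Σdᵢ / (k·n) = 94 / (9 × 200) = 0.05222
LCL = np̄ − 3·√(np̄(1−p̄)) = 10.4444 − 3 × 3.1463 = 1.0056

1.01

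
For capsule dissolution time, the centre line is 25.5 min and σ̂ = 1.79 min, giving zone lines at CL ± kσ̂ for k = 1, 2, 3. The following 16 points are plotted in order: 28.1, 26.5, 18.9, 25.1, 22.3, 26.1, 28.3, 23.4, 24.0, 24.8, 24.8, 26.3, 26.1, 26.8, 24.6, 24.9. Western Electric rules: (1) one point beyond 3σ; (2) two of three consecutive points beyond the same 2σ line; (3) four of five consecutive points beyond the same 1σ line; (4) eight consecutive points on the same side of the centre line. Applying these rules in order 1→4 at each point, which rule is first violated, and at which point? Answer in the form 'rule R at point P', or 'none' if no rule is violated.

rule 1 at point 3

Zone of each point (C = within 1σ̂, B = 1σ̂–2σ̂, A = 2σ̂–3σ̂, * = beyond 3σ̂; sign = side of CL): 1:+B, 2:+C, 3:-*, 4:-C, 5:-B, 6:+C, 7:+B, 8:-B, 9:-C, 10:-C, 11:-C, 12:+C, 13:+C, 14:+C, 15:-C, 16:-C
Rule 1 (one point beyond the 3σ limits) is satisfied at point 3.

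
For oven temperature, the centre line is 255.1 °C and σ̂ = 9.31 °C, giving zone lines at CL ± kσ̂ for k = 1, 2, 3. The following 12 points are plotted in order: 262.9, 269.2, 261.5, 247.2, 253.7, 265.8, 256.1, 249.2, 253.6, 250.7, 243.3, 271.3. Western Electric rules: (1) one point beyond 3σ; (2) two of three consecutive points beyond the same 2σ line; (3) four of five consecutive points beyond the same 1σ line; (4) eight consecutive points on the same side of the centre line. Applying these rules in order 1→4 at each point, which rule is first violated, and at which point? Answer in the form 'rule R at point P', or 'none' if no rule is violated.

none

Zone of each point (C = within 1σ̂, B = 1σ̂–2σ̂, A = 2σ̂–3σ̂, * = beyond 3σ̂; sign = side of CL): 1:+C, 2:+B, 3:+C, 4:-C, 5:-C, 6:+B, 7:+C, 8:-C, 9:-C, 10:-C, 11:-B, 12:+B
No rule fires across all 12 points.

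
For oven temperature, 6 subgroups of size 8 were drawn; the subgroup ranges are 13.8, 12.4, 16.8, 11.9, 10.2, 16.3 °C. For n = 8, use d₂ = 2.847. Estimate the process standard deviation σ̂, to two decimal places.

4.77

R̄ = (13.8 + 12.4 + 16.8 + 11.9 + 10.2 + 16.3) / 6 = 13.5667
σ̂ = R̄ / d₂ = 13.5667 / 2.847 = 4.7652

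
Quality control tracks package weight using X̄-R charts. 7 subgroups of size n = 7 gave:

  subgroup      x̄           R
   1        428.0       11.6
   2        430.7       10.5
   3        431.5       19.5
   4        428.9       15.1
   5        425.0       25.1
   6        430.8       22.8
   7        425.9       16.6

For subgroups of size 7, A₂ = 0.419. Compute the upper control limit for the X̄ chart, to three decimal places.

X̄̄ = (428.0 + 430.7 + 431.5 + 428.9 + 425.0 + 430.8 + 425.9) / 7 = 3000.8000 / 7 = 428.6857
R̄ = (11.6 + 10.5 + 19.5 + 15.1 + 25.1 + 22.8 + 16.6) / 7 = 121.2000 / 7 = 17.3143
UCL = X̄̄ + A₂·R̄ = 428.6857 + 0.419 × 17.3143 = 435.9404

435.940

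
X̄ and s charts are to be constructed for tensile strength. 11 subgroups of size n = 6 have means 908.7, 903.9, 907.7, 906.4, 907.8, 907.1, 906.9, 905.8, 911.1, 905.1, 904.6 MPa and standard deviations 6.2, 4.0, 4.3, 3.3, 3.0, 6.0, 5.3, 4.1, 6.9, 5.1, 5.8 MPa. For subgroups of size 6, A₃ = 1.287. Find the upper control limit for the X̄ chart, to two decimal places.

913.15

X̄̄ = (908.7 + 903.9 + 907.7 + 906.4 + 907.8 + 907.1 + 906.9 + 905.8 + 911.1 + 905.1 + 904.6) / 11 = 906.8273
s̄ = (6.2 + 4.0 + 4.3 + 3.3 + 3.0 + 6.0 + 5.3 + 4.1 + 6.9 + 5.1 + 5.8) / 11 = 4.9091
UCL = X̄̄ + A₃·s̄ = 906.8273 + 1.287 × 4.9091 = 913.1453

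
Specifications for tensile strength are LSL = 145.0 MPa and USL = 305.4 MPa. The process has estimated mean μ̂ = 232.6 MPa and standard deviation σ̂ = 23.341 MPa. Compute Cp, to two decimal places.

1.15

Cp = (USL − LSL) / (6σ̂) = (305.4 − 145.0) / (6 × 23.341) = 160.4000 / 140.0460 = 1.1453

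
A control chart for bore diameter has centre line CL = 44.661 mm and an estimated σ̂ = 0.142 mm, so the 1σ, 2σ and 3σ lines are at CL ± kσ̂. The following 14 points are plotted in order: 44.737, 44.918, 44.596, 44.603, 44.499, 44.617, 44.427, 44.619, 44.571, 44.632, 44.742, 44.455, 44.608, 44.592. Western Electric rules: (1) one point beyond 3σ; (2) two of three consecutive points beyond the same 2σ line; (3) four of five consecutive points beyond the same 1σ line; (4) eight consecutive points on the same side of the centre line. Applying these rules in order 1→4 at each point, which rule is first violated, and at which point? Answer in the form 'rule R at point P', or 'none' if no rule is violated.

rule 4 at point 10

Zone of each point (C = within 1σ̂, B = 1σ̂–2σ̂, A = 2σ̂–3σ̂, * = beyond 3σ̂; sign = side of CL): 1:+C, 2:+B, 3:-C, 4:-C, 5:-B, 6:-C, 7:-B, 8:-C, 9:-C, 10:-C, 11:+C, 12:-B, 13:-C, 14:-C
Rule 4 (eight consecutive points on the same side of the centre line) is satisfied at point 10.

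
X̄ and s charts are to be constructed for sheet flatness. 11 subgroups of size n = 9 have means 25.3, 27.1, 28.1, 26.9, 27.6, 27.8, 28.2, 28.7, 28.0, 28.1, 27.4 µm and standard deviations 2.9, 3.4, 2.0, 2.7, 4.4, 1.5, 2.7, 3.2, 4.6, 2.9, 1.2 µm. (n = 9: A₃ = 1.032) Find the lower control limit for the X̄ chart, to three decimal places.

X̄̄ = (25.3 + 27.1 + 28.1 + 26.9 + 27.6 + 27.8 + 28.2 + 28.7 + 28.0 + 28.1 + 27.4) / 11 = 27.5636
s̄ = (2.9 + 3.4 + 2.0 + 2.7 + 4.4 + 1.5 + 2.7 + 3.2 + 4.6 + 2.9 + 1.2) / 11 = 2.8636
LCL = X̄̄ − A₃·s̄ = 27.5636 − 1.032 × 2.8636 = 24.6084

24.608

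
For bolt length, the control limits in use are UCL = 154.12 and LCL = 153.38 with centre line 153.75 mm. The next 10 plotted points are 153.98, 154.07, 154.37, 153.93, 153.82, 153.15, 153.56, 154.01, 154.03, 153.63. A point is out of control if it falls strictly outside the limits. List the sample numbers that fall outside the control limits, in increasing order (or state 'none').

3, 6

Compare each point to [153.38, 154.12]: sample 3 = 154.37 > UCL; sample 6 = 153.15 < LCL.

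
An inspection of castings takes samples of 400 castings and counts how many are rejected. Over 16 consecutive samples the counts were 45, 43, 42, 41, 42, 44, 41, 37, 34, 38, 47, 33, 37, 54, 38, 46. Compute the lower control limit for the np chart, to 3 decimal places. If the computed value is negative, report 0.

p̄ = Σdᵢ / (k·n) = 662 / (16 × 400) = 0.10344
LCL = np̄ − 3·√(np̄(1−p̄)) = 41.3750 − 3 × 6.0906 = 23.1032

23.103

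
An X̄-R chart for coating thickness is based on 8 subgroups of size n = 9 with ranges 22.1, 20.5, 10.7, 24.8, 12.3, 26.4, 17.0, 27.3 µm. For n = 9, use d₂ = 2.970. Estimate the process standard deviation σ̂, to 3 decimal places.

R̄ = (22.1 + 20.5 + 10.7 + 24.8 + 12.3 + 26.4 + 17.0 + 27.3) / 8 = 20.1375
σ̂ = R̄ / d₂ = 20.1375 / 2.970 = 6.7803

6.780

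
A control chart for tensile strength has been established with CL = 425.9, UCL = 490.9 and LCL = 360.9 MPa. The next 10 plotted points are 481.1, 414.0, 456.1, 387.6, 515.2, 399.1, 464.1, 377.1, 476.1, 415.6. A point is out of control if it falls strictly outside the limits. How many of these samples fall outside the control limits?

Compare each point to [360.9, 490.9]: sample 5 = 515.2 > UCL.

1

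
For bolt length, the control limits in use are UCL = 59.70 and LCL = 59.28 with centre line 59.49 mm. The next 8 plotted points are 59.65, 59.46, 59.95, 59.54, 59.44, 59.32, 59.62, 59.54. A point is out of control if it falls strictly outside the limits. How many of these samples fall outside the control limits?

1

Compare each point to [59.28, 59.70]: sample 3 = 59.95 > UCL.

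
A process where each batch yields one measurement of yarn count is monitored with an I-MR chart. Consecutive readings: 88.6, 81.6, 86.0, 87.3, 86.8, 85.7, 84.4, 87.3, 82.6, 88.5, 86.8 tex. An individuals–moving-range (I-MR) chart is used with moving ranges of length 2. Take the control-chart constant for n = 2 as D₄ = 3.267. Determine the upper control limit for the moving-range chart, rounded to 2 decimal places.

10.06

Moving ranges: 7.0, 4.4, 1.3, 0.5, 1.1, 1.3, 2.9, 4.7, 5.9, 1.7; M̄R̄ = 30.8000 / 10 = 3.0800
UCL_MR = D₄·M̄R̄ = 3.267 × 3.0800 = 10.0624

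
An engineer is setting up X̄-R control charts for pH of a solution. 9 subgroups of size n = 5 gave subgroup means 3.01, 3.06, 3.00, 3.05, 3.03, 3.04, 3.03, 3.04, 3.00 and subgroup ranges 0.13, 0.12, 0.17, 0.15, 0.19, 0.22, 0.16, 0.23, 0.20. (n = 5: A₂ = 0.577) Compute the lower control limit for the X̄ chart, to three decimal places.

2.928

X̄̄ = (3.01 + 3.06 + 3.00 + 3.05 + 3.03 + 3.04 + 3.03 + 3.04 + 3.00) / 9 = 27.2600 / 9 = 3.0289
R̄ = (0.13 + 0.12 + 0.17 + 0.15 + 0.19 + 0.22 + 0.16 + 0.23 + 0.20) / 9 = 1.5700 / 9 = 0.1744
LCL = X̄̄ − A₂·R̄ = 3.0289 − 0.577 × 0.1744 = 2.9282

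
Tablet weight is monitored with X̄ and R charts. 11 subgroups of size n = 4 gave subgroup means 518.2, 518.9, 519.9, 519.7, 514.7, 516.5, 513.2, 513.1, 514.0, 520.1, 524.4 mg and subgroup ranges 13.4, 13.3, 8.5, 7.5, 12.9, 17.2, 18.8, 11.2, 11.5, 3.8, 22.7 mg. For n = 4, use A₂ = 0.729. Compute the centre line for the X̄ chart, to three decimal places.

517.518

X̄̄ = (518.2 + 518.9 + 519.9 + 519.7 + 514.7 + 516.5 + 513.2 + 513.1 + 514.0 + 520.1 + 524.4) / 11 = 5692.7000 / 11 = 517.5182
CL = X̄̄ = 517.5182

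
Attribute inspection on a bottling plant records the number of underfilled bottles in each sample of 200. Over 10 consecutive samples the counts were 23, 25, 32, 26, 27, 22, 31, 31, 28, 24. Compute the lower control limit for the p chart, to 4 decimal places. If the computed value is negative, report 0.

0.0621

p̄ = Σdᵢ / (k·n) = 269 / (10 × 200) = 0.13450
LCL = p̄ − 3·√(p̄(1−p̄)/n) = 0.13450 − 3 × 0.02413 = 0.06212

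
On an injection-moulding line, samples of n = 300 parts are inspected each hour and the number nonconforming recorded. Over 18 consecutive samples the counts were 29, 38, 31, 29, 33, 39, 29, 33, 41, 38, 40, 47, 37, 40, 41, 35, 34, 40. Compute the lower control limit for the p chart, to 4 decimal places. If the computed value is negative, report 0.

p̄ = Σdᵢ / (k·n) = 654 / (18 × 300) = 0.12111
LCL = p̄ − 3·√(p̄(1−p̄)/n) = 0.12111 − 3 × 0.01884 = 0.06460

0.0646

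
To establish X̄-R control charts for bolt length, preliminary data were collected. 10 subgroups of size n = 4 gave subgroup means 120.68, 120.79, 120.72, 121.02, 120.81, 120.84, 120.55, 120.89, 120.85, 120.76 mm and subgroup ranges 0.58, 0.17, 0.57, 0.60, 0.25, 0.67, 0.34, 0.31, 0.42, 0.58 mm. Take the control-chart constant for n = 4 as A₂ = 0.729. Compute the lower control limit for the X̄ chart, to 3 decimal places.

120.464

X̄̄ = (120.68 + 120.79 + 120.72 + 121.02 + 120.81 + 120.84 + 120.55 + 120.89 + 120.85 + 120.76) / 10 = 1207.9100 / 10 = 120.7910
R̄ = (0.58 + 0.17 + 0.57 + 0.60 + 0.25 + 0.67 + 0.34 + 0.31 + 0.42 + 0.58) / 10 = 4.4900 / 10 = 0.4490
LCL = X̄̄ − A₂·R̄ = 120.7910 − 0.729 × 0.4490 = 120.4637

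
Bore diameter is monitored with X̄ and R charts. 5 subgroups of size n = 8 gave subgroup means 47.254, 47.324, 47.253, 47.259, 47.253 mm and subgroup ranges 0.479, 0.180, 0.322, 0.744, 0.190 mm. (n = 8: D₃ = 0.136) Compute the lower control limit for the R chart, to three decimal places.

0.052

R̄ = (0.479 + 0.180 + 0.322 + 0.744 + 0.190) / 5 = 1.9150 / 5 = 0.3830
LCL_R = D₃·R̄ = 0.136 × 0.3830 = 0.0521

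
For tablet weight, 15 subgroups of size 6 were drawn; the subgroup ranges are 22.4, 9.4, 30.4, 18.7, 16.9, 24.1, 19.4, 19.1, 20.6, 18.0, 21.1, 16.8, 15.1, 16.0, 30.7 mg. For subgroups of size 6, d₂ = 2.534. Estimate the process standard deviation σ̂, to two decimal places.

7.86

R̄ = (22.4 + 9.4 + 30.4 + 18.7 + 16.9 + 24.1 + 19.4 + 19.1 + 20.6 + 18.0 + 21.1 + 16.8 + 15.1 + 16.0 + 30.7) / 15 = 19.9133
σ̂ = R̄ / d₂ = 19.9133 / 2.534 = 7.8585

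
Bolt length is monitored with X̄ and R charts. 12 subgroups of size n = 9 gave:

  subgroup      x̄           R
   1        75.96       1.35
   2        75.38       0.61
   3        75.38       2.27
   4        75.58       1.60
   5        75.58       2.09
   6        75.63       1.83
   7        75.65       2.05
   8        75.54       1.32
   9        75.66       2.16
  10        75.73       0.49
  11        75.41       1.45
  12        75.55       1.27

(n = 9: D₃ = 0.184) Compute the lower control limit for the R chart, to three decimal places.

R̄ = (1.35 + 0.61 + 2.27 + 1.60 + 2.09 + 1.83 + 2.05 + 1.32 + 2.16 + 0.49 + 1.45 + 1.27) / 12 = 18.4900 / 12 = 1.5408
LCL_R = D₃·R̄ = 0.184 × 1.5408 = 0.2835

0.284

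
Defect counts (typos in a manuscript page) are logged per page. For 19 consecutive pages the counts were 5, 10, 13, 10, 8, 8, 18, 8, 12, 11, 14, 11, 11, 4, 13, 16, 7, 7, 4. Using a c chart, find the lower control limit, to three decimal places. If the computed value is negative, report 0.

c̄ = (5 + 10 + 13 + 10 + 8 + 8 + 18 + 8 + 12 + 11 + 14 + 11 + 11 + 4 + 13 + 16 + 7 + 7 + 4) / 19 = 190 / 19 = 10.0000
LCL = c̄ − 3√c̄ = 10.0000 − 3 × 3.1623 = 0.5132

0.513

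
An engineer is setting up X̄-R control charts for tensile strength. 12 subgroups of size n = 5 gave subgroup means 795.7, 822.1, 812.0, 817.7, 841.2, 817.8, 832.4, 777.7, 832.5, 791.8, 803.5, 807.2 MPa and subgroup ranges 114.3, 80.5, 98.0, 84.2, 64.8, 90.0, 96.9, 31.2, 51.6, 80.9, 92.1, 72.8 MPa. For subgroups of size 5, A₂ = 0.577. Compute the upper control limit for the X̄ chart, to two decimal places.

858.66

X̄̄ = (795.7 + 822.1 + 812.0 + 817.7 + 841.2 + 817.8 + 832.4 + 777.7 + 832.5 + 791.8 + 803.5 + 807.2) / 12 = 9751.6000 / 12 = 812.6333
R̄ = (114.3 + 80.5 + 98.0 + 84.2 + 64.8 + 90.0 + 96.9 + 31.2 + 51.6 + 80.9 + 92.1 + 72.8) / 12 = 957.3000 / 12 = 79.7750
UCL = X̄̄ + A₂·R̄ = 812.6333 + 0.577 × 79.7750 = 858.6635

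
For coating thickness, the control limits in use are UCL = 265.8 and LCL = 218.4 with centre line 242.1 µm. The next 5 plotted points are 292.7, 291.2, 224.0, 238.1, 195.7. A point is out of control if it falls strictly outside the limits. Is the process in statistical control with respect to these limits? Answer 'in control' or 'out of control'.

Compare each point to [218.4, 265.8]: sample 1 = 292.7 > UCL; sample 2 = 291.2 > UCL; sample 5 = 195.7 < LCL.

out of control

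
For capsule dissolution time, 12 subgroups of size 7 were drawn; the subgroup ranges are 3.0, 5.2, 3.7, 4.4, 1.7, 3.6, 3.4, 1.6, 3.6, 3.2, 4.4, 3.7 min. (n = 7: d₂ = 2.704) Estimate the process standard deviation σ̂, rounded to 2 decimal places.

R̄ = (3.0 + 5.2 + 3.7 + 4.4 + 1.7 + 3.6 + 3.4 + 1.6 + 3.6 + 3.2 + 4.4 + 3.7) / 12 = 3.4583
σ̂ = R̄ / d₂ = 3.4583 / 2.704 = 1.2790

1.28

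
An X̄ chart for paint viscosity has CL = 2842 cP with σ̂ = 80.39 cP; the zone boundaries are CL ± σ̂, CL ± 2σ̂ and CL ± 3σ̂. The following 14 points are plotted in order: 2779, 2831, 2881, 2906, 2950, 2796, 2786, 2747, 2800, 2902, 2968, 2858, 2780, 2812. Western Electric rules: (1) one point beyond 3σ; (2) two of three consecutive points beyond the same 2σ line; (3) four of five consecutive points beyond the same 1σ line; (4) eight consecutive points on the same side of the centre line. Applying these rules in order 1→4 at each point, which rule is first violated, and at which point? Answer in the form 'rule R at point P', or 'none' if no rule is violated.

Zone of each point (C = within 1σ̂, B = 1σ̂–2σ̂, A = 2σ̂–3σ̂, * = beyond 3σ̂; sign = side of CL): 1:-C, 2:-C, 3:+C, 4:+C, 5:+B, 6:-C, 7:-C, 8:-B, 9:-C, 10:+C, 11:+B, 12:+C, 13:-C, 14:-C
No rule fires across all 14 points.

none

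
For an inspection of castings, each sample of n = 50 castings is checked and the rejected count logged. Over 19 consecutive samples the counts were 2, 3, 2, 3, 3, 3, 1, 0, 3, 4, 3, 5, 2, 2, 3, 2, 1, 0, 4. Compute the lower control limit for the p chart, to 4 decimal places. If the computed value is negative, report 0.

0.0000

p̄ = Σdᵢ / (k·n) = 46 / (19 × 50) = 0.04842
LCL = p̄ − 3·√(p̄(1−p̄)/n) = 0.04842 − 3 × 0.03036 = -0.04265 → 0 (negative, so LCL = 0)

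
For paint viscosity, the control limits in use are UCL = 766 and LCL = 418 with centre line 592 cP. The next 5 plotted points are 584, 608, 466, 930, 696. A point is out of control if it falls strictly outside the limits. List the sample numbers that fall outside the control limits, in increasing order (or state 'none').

Compare each point to [418, 766]: sample 4 = 930 > UCL.

4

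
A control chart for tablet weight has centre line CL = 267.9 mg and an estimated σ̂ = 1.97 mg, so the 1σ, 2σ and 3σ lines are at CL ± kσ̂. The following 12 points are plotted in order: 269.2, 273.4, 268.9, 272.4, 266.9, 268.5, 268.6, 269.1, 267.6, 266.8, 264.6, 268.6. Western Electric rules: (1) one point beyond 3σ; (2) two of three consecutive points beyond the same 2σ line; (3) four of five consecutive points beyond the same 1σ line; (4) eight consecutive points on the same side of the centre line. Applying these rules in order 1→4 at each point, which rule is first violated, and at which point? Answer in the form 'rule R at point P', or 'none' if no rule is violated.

Zone of each point (C = within 1σ̂, B = 1σ̂–2σ̂, A = 2σ̂–3σ̂, * = beyond 3σ̂; sign = side of CL): 1:+C, 2:+A, 3:+C, 4:+A, 5:-C, 6:+C, 7:+C, 8:+C, 9:-C, 10:-C, 11:-B, 12:+C
Rule 2 (two of three consecutive points beyond the same 2σ limit) is satisfied at point 4.

rule 2 at point 4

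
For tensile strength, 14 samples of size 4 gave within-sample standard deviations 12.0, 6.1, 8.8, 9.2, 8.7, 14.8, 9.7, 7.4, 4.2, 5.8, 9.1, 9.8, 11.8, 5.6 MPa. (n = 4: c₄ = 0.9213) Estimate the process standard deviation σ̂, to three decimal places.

s̄ = (12.0 + 6.1 + 8.8 + 9.2 + 8.7 + 14.8 + 9.7 + 7.4 + 4.2 + 5.8 + 9.1 + 9.8 + 11.8 + 5.6) / 14 = 8.7857
σ̂ = s̄ / c₄ = 8.7857 / 0.9213 = 9.5362

9.536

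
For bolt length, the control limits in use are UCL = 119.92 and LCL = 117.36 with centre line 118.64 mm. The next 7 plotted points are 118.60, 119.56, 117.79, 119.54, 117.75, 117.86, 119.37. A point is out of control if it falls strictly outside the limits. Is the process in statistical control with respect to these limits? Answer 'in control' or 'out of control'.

All 7 points lie within [117.36, 119.92].

in control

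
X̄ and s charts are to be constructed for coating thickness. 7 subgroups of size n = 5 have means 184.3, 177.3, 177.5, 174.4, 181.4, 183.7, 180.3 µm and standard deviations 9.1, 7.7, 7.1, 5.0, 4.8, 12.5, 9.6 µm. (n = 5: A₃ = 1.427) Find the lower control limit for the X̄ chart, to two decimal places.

X̄̄ = (184.3 + 177.3 + 177.5 + 174.4 + 181.4 + 183.7 + 180.3) / 7 = 179.8429
s̄ = (9.1 + 7.7 + 7.1 + 5.0 + 4.8 + 12.5 + 9.6) / 7 = 7.9714
LCL = X̄̄ − A₃·s̄ = 179.8429 − 1.427 × 7.9714 = 168.4676

168.47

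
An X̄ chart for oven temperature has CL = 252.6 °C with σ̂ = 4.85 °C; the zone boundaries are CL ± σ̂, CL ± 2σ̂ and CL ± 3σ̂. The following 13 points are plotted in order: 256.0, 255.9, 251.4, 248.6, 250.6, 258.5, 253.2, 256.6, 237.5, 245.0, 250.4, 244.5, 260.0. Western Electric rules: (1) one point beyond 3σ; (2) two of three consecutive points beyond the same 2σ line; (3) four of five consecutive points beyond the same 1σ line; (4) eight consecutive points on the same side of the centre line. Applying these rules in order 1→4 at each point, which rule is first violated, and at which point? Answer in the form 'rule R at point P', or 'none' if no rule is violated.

Zone of each point (C = within 1σ̂, B = 1σ̂–2σ̂, A = 2σ̂–3σ̂, * = beyond 3σ̂; sign = side of CL): 1:+C, 2:+C, 3:-C, 4:-C, 5:-C, 6:+B, 7:+C, 8:+C, 9:-*, 10:-B, 11:-C, 12:-B, 13:+B
Rule 1 (one point beyond the 3σ limits) is satisfied at point 9.

rule 1 at point 9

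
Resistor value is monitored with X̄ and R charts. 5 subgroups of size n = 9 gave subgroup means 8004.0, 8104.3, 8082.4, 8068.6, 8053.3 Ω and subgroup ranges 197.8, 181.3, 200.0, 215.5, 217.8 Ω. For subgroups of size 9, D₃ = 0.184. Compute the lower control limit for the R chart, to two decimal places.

37.26

R̄ = (197.8 + 181.3 + 200.0 + 215.5 + 217.8) / 5 = 1012.4000 / 5 = 202.4800
LCL_R = D₃·R̄ = 0.184 × 202.4800 = 37.2563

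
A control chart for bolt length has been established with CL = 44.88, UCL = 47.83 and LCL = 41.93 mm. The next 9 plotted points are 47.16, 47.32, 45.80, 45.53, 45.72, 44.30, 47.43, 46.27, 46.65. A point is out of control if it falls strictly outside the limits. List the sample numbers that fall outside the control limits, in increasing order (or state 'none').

All 9 points lie within [41.93, 47.83].

none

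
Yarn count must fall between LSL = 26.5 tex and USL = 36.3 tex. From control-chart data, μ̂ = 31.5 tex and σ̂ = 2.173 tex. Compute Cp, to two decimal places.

Cp = (USL − LSL) / (6σ̂) = (36.3 − 26.5) / (6 × 2.173) = 9.8000 / 13.0380 = 0.7516

0.75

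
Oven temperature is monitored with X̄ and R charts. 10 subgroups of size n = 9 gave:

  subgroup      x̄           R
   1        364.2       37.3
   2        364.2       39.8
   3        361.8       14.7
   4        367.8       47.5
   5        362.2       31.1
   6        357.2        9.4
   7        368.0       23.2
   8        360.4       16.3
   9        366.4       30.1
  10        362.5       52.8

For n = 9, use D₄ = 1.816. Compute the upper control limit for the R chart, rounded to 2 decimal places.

54.88

R̄ = (37.3 + 39.8 + 14.7 + 47.5 + 31.1 + 9.4 + 23.2 + 16.3 + 30.1 + 52.8) / 10 = 302.2000 / 10 = 30.2200
UCL_R = D₄·R̄ = 1.816 × 30.2200 = 54.8795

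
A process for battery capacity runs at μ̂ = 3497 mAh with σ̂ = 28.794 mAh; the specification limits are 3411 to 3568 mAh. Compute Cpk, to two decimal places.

0.82

Cpu = (USL − μ̂) / (3σ̂) = (3568 − 3497) / (3 × 28.794) = 0.8219; Cpl = (μ̂ − LSL) / (3σ̂) = (3497 − 3411) / (3 × 28.794) = 0.9956; Cpk = min(Cpu, Cpl) = 0.8219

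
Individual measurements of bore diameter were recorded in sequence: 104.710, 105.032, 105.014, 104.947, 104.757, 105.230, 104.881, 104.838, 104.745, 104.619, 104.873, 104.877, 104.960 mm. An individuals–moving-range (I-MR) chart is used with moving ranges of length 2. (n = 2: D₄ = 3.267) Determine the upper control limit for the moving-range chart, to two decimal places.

Moving ranges: 0.322, 0.018, 0.067, 0.190, 0.473, 0.349, 0.043, 0.093, 0.126, 0.254, 0.004, 0.083; M̄R̄ = 2.0220 / 12 = 0.1685
UCL_MR = D₄·M̄R̄ = 3.267 × 0.1685 = 0.5505

0.55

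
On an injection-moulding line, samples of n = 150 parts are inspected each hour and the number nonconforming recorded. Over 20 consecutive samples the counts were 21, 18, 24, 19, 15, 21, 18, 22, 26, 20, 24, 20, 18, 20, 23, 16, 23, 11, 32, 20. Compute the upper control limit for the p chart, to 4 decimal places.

p̄ = Σdᵢ / (k·n) = 411 / (20 × 150) = 0.13700
UCL = p̄ + 3·√(p̄(1−p̄)/n) = 0.13700 + 3 × √(0.13700×0.86300/150) = 0.13700 + 3 × 0.02808 = 0.22123

0.2212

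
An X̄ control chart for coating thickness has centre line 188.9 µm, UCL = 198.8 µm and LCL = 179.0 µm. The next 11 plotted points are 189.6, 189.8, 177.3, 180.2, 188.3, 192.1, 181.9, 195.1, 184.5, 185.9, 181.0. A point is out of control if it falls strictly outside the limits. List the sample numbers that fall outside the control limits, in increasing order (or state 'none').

Compare each point to [179.0, 198.8]: sample 3 = 177.3 < LCL.

3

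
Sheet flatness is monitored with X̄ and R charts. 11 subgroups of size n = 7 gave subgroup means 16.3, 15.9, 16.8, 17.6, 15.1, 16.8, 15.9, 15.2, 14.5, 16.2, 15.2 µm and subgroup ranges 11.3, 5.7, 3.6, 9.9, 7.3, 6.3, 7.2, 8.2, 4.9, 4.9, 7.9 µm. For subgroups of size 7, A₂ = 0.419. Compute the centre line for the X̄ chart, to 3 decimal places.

15.955

X̄̄ = (16.3 + 15.9 + 16.8 + 17.6 + 15.1 + 16.8 + 15.9 + 15.2 + 14.5 + 16.2 + 15.2) / 11 = 175.5000 / 11 = 15.9545
CL = X̄̄ = 15.9545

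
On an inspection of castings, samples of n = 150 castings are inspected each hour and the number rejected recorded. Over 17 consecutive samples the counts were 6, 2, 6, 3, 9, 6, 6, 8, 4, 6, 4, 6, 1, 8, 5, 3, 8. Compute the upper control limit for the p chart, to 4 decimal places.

p̄ = Σdᵢ / (k·n) = 91 / (17 × 150) = 0.03569
UCL = p̄ + 3·√(p̄(1−p̄)/n) = 0.03569 + 3 × √(0.03569×0.96431/150) = 0.03569 + 3 × 0.01515 = 0.08113

0.0811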